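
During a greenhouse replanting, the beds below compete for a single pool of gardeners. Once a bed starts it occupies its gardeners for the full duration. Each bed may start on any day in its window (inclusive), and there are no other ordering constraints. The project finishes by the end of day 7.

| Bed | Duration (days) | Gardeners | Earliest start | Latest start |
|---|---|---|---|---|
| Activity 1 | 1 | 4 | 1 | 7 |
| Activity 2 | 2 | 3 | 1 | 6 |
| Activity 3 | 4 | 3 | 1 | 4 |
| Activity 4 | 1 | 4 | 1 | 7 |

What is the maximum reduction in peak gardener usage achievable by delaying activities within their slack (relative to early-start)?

Early-start peak: d1:14  d2:6  d3:3  d4:3  d5:0  d6:0  d7:0 ⇒ 14.
Leveled (Activity 1@1, Activity 2@2, Activity 3@2, Activity 4@6): d1:4  d2:6  d3:6  d4:3  d5:3  d6:4  d7:0 ⇒ 6.
Reduction 14 − 6 = 8.

8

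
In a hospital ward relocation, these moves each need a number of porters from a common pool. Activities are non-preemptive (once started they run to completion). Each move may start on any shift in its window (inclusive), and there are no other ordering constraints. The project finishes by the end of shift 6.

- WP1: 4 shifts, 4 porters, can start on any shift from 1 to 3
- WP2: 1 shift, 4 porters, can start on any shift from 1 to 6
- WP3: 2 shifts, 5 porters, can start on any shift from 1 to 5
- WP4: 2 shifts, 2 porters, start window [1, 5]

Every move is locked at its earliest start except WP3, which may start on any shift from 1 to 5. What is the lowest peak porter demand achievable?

10

WP3@1: s1:15  s2:11  s3:4  s4:4  s5:0  s6:0 → peak 15
WP3@2: s1:10  s2:11  s3:9  s4:4  s5:0  s6:0 → peak 11
WP3@3: s1:10  s2:6  s3:9  s4:9  s5:0  s6:0 → peak 10
WP3@4: s1:10  s2:6  s3:4  s4:9  s5:5  s6:0 → peak 10
WP3@5: s1:10  s2:6  s3:4  s4:4  s5:5  s6:5 → peak 10
Best is WP3@3, peak 10.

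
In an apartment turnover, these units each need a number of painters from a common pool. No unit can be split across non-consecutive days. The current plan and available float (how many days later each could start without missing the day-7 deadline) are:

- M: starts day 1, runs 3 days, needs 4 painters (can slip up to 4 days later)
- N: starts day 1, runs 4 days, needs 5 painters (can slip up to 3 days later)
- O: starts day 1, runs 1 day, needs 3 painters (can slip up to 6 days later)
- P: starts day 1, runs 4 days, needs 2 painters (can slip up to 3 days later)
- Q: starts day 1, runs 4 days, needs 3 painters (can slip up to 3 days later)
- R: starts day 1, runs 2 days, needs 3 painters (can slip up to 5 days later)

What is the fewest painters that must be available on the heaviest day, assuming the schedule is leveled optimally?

Early-start (M@1, N@1, O@1, P@1, Q@1, R@1) gives peak 20: d1:20  d2:17  d3:14  d4:10  d5:0  d6:0  d7:0.
Shift O→5, P→4, Q→4, R→6.
Schedule M@1, N@1, O@5, P@4, Q@4, R@6: d1:9  d2:9  d3:9  d4:10  d5:8  d6:8  d7:8 — peak 10.

10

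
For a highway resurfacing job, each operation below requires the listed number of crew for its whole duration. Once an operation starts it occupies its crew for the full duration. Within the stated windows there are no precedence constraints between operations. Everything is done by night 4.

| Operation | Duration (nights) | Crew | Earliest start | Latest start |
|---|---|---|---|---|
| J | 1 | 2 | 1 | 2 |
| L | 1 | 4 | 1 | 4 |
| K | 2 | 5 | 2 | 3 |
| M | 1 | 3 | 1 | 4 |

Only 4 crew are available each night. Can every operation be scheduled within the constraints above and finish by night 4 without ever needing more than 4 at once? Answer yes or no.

no

Total crew member-nights = 19; over 4 nights the average is 19/4 > 4, so some night must exceed 4.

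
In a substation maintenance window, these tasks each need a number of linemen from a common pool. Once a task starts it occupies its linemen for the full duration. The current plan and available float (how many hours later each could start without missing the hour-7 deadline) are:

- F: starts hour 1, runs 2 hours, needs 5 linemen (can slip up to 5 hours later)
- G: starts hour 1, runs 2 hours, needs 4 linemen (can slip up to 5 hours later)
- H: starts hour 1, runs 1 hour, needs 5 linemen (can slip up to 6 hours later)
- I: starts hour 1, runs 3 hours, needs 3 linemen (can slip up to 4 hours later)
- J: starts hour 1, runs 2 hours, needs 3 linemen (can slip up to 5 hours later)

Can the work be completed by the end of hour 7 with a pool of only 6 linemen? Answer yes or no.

no

The minimum achievable peak is 7; 6 < 7, so no feasible schedule stays within the cap.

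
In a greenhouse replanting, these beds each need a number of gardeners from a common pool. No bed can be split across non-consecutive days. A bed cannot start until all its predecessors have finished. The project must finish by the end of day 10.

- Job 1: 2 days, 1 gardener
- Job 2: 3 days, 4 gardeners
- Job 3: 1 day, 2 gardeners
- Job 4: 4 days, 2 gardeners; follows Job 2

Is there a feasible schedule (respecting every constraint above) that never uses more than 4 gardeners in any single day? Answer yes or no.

yes

Schedule Job 1@1, Job 2@3, Job 3@1, Job 4@6: d1:3  d2:1  d3:4  d4:4  d5:4  d6:2  d7:2  d8:2  d9:2  d10:0 — peak 4 ≤ 4.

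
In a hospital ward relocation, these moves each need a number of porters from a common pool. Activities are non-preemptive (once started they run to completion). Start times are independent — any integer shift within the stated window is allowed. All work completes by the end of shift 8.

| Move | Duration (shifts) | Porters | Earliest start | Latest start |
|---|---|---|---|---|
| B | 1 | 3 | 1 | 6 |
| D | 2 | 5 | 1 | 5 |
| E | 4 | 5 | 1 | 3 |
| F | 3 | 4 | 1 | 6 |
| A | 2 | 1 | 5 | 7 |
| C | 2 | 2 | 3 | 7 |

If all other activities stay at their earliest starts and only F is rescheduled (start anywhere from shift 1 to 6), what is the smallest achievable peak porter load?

13

F@1: s1:17  s2:14  s3:11  s4:7  s5:1  s6:1  s7:0  s8:0 → peak 17
F@2: s1:13  s2:14  s3:11  s4:11  s5:1  s6:1  s7:0  s8:0 → peak 14
F@3: s1:13  s2:10  s3:11  s4:11  s5:5  s6:1  s7:0  s8:0 → peak 13
F@4: s1:13  s2:10  s3:7  s4:11  s5:5  s6:5  s7:0  s8:0 → peak 13
F@5: s1:13  s2:10  s3:7  s4:7  s5:5  s6:5  s7:4  s8:0 → peak 13
F@6: s1:13  s2:10  s3:7  s4:7  s5:1  s6:5  s7:4  s8:4 → peak 13
Best is F@3, peak 13.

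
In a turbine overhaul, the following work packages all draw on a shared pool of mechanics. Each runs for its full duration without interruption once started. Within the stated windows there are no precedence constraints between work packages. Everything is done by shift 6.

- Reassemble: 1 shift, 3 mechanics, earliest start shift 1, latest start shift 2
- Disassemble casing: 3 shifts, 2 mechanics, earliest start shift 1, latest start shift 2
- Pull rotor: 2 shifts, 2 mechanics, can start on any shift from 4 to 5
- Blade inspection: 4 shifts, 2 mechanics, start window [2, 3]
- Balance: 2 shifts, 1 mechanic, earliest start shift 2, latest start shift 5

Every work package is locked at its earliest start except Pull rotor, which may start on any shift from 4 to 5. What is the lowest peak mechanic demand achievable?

5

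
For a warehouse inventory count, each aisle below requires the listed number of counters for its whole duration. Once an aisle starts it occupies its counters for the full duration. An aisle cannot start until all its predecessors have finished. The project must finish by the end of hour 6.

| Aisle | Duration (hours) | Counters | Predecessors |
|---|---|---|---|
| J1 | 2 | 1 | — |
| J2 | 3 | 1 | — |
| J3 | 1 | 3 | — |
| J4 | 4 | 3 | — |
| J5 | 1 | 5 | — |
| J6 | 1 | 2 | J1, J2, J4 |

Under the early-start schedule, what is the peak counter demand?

13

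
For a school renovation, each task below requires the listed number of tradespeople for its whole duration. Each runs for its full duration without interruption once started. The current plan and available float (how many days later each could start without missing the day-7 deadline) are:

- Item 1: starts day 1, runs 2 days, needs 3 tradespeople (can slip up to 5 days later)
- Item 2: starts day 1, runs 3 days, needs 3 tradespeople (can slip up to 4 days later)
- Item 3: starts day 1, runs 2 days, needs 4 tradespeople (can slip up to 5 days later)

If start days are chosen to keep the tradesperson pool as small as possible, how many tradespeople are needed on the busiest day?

4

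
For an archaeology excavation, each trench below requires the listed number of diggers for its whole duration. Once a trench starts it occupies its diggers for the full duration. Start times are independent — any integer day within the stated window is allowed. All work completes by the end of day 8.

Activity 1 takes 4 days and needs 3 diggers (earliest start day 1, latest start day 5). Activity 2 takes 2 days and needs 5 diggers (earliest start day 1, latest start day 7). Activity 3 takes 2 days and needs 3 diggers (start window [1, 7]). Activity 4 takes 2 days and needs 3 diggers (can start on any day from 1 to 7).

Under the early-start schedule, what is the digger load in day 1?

14

At early start, day 1 has: Activity 1, Activity 2, Activity 3, Activity 4.
Demand: 3 + 5 + 3 + 3 = 14.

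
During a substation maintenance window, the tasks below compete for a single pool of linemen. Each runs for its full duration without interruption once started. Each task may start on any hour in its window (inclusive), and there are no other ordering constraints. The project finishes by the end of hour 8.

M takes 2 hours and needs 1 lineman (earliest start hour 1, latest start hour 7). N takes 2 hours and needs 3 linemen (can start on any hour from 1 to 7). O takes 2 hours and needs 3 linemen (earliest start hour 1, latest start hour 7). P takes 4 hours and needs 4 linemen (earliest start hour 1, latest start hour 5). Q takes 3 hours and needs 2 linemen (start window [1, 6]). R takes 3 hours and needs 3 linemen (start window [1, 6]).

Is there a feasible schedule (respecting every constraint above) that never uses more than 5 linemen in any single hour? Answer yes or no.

Total lineman-hours = 45; over 8 hours the average is 45/8 > 5, so some hour must exceed 5.

no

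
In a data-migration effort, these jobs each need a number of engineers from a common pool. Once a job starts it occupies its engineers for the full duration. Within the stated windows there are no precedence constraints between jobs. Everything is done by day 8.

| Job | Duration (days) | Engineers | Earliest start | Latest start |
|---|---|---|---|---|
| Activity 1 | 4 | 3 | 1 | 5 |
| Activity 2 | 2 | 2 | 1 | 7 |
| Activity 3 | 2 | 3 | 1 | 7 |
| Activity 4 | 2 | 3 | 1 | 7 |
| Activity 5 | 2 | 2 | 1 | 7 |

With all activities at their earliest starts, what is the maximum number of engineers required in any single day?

Early-start schedule: Activity 1@1, Activity 2@1, Activity 3@1, Activity 4@1, Activity 5@1.
Load per day: day 1: 13, day 2: 13, day 3: 3, day 4: 3, day 5: 0, day 6: 0, day 7: 0, day 8: 0.
Peak is 13.

13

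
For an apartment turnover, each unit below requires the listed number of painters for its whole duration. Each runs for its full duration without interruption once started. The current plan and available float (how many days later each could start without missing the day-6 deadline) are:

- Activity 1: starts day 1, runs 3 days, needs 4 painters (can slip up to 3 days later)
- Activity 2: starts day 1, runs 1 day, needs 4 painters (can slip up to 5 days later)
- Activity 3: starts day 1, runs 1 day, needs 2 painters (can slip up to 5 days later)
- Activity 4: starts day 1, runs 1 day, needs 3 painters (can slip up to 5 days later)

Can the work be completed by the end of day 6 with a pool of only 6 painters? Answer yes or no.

yes

Schedule Activity 1@1, Activity 2@4, Activity 3@5, Activity 4@6: d1:4  d2:4  d3:4  d4:4  d5:2  d6:3 — peak 4 ≤ 6.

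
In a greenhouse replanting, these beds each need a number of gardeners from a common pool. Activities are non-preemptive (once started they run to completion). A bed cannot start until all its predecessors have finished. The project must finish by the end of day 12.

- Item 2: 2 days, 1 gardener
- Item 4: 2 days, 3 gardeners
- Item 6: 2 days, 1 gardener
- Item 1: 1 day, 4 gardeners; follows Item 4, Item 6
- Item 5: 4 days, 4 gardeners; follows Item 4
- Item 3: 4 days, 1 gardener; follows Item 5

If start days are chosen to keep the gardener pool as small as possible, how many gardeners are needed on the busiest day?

4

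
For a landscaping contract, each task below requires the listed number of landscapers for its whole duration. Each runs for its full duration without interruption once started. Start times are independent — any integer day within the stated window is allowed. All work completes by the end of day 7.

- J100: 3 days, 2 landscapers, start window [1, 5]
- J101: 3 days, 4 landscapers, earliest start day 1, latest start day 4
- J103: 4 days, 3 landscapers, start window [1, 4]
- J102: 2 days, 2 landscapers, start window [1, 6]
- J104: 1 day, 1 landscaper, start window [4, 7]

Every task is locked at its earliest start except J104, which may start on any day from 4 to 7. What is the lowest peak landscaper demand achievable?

11

J104@4: d1:11  d2:11  d3:9  d4:4  d5:0  d6:0  d7:0 → peak 11
J104@5: d1:11  d2:11  d3:9  d4:3  d5:1  d6:0  d7:0 → peak 11
J104@6: d1:11  d2:11  d3:9  d4:3  d5:0  d6:1  d7:0 → peak 11
J104@7: d1:11  d2:11  d3:9  d4:3  d5:0  d6:0  d7:1 → peak 11
Best is J104@4, peak 11.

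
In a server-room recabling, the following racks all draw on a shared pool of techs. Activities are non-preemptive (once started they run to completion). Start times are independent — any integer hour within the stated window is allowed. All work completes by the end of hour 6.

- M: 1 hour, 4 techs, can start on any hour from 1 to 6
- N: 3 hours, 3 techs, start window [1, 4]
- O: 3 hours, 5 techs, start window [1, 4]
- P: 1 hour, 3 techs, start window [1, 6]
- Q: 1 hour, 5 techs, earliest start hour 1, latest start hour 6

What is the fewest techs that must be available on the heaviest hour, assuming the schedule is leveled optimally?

8

Early-start (M@1, N@1, O@1, P@1, Q@1) gives peak 20: h1:20  h2:8  h3:8  h4:0  h5:0  h6:0.
Shift O→2, P→4, Q→5.
Schedule M@1, N@1, O@2, P@4, Q@5: h1:7  h2:8  h3:8  h4:8  h5:5  h6:0 — peak 8.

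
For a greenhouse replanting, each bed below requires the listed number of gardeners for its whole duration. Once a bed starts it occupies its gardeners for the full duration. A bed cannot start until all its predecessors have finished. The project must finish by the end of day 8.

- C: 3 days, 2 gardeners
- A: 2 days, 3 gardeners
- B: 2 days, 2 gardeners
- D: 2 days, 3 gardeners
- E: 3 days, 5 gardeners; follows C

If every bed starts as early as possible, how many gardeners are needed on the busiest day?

Early-start schedule: C@1, A@1, B@1, D@1, E@4.
Load per day: day 1: 10, day 2: 10, day 3: 2, day 4: 5, day 5: 5, day 6: 5, day 7: 0, day 8: 0.
Peak is 10.

10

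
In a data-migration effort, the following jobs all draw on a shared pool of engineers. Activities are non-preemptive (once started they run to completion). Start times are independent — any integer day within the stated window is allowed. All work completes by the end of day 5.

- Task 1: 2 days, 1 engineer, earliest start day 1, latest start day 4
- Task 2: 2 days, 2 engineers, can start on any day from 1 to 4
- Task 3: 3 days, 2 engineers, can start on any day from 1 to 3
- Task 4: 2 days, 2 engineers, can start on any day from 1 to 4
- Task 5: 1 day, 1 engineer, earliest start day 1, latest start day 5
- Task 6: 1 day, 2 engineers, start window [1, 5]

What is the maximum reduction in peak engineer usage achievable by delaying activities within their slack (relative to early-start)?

6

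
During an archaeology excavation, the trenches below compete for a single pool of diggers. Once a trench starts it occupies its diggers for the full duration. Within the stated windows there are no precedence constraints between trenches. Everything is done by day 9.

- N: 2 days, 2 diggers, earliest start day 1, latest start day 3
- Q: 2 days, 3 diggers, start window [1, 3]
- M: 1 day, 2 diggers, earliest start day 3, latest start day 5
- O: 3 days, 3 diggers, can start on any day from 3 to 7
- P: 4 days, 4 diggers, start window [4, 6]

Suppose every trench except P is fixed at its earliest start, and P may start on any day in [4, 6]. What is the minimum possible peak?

5

P@4: d1:5  d2:5  d3:5  d4:7  d5:7  d6:4  d7:4  d8:0  d9:0 → peak 7
P@5: d1:5  d2:5  d3:5  d4:3  d5:7  d6:4  d7:4  d8:4  d9:0 → peak 7
P@6: d1:5  d2:5  d3:5  d4:3  d5:3  d6:4  d7:4  d8:4  d9:4 → peak 5
Best is P@6, peak 5.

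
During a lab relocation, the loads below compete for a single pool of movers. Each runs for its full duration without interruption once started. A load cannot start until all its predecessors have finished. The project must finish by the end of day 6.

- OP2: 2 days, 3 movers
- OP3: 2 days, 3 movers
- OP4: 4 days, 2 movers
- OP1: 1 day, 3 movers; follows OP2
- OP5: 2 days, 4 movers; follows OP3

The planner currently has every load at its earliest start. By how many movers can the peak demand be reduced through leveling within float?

Early-start peak: d1:8  d2:8  d3:9  d4:6  d5:0  d6:0 ⇒ 9.
Leveled (OP2@1, OP3@1, OP4@3, OP1@3, OP5@4): d1:6  d2:6  d3:5  d4:6  d5:6  d6:2 ⇒ 6.
Reduction 9 − 6 = 3.

3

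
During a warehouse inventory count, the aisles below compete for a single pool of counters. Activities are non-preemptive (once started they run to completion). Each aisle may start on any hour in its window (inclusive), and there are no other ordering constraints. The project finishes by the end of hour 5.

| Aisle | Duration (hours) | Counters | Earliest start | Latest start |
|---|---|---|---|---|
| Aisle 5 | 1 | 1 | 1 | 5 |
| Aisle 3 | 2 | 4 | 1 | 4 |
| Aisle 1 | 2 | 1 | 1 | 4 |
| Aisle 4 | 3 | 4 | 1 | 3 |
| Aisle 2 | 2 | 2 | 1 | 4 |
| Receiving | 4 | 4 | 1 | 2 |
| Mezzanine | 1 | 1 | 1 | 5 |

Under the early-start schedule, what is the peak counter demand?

17

Early-start schedule: Aisle 5@1, Aisle 3@1, Aisle 1@1, Aisle 4@1, Aisle 2@1, Receiving@1, Mezzanine@1.
Load per hour: hour 1: 17, hour 2: 15, hour 3: 8, hour 4: 4, hour 5: 0.
Peak is 17.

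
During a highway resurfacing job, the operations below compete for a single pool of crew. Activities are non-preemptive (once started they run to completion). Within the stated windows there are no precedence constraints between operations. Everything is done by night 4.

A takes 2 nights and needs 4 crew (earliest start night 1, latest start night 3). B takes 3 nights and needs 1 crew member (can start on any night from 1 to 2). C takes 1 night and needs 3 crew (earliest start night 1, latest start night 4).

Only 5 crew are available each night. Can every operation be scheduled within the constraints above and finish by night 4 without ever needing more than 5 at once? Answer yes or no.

yes

Schedule A@1, B@1, C@3: n1:5  n2:5  n3:4  n4:0 — peak 5 ≤ 5.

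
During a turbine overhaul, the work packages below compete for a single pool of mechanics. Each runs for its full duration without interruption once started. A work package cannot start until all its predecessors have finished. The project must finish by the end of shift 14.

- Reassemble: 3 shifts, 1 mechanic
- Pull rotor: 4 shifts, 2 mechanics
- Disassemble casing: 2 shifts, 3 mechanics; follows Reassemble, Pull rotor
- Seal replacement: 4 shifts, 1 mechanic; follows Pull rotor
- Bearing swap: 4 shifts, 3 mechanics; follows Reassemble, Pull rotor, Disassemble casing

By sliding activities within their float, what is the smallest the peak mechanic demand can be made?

Early-start (Reassemble@1, Pull rotor@1, Disassemble casing@5, Seal replacement@5, Bearing swap@7) gives peak 4: s1:3  s2:3  s3:3  s4:2  s5:4  s6:4  s7:4  s8:4  s9:3  s10:3  s11:0  s12:0  s13:0  s14:0.
Shift Seal replacement→7, Bearing swap→11.
Schedule Reassemble@1, Pull rotor@1, Disassemble casing@5, Seal replacement@7, Bearing swap@11: s1:3  s2:3  s3:3  s4:2  s5:3  s6:3  s7:1  s8:1  s9:1  s10:1  s11:3  s12:3  s13:3  s14:3 — peak 3.
Total mechanic-shifts = 33 over 14 shifts ⇒ peak ≥ ⌈33/14⌉ = 3, so 3 is optimal.

3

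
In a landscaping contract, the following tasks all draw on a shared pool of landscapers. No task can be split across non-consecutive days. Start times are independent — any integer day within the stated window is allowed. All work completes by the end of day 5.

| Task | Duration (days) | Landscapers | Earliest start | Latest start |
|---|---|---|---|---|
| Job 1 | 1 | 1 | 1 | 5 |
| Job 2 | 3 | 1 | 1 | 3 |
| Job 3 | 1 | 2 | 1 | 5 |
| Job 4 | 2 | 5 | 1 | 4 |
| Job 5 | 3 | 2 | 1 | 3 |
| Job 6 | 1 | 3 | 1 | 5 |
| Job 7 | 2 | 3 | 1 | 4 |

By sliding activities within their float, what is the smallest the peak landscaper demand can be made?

7

Early-start (Job 1@1, Job 2@1, Job 3@1, Job 4@1, Job 5@1, Job 6@1, Job 7@1) gives peak 17: d1:17  d2:11  d3:3  d4:0  d5:0.
Shift Job 4→4, Job 5→2, Job 7→2.
Schedule Job 1@1, Job 2@1, Job 3@1, Job 4@4, Job 5@2, Job 6@1, Job 7@2: d1:7  d2:6  d3:6  d4:7  d5:5 — peak 7.
Total landscaper-days = 31 over 5 days ⇒ peak ≥ ⌈31/5⌉ = 7, so 7 is optimal.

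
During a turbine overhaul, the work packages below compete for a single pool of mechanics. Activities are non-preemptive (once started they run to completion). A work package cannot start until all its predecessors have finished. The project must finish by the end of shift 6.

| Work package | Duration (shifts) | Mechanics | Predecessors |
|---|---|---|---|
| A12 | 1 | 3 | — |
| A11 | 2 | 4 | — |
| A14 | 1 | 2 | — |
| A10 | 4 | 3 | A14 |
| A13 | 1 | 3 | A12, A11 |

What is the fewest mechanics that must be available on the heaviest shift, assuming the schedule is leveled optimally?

Early-start (A12@1, A11@1, A14@1, A10@2, A13@3) gives peak 9: s1:9  s2:7  s3:6  s4:3  s5:3  s6:0.
Shift A12→3, A10→3, A13→4.
Schedule A12@3, A11@1, A14@1, A10@3, A13@4: s1:6  s2:4  s3:6  s4:6  s5:3  s6:3 — peak 6.

6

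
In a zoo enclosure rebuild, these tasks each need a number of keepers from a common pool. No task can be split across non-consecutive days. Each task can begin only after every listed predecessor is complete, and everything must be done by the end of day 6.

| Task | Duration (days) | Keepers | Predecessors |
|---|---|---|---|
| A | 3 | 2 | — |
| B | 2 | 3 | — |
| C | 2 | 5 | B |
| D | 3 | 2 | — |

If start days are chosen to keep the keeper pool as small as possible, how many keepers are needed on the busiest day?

Early-start (A@1, B@1, C@3, D@1) gives peak 9: d1:7  d2:7  d3:9  d4:5  d5:0  d6:0.
Shift D→4.
Schedule A@1, B@1, C@3, D@4: d1:5  d2:5  d3:7  d4:7  d5:2  d6:2 — peak 7.

7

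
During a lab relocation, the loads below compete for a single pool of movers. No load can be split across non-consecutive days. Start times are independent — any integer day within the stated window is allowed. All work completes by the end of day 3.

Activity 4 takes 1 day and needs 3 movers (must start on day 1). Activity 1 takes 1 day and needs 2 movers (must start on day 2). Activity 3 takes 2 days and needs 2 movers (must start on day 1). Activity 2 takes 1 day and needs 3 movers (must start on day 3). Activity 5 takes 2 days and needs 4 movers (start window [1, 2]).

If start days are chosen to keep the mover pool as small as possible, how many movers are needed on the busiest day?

8

Early-start (Activity 4@1, Activity 1@2, Activity 3@1, Activity 2@3, Activity 5@1) gives peak 9: d1:9  d2:8  d3:3.
Shift Activity 5→2.
Schedule Activity 4@1, Activity 1@2, Activity 3@1, Activity 2@3, Activity 5@2: d1:5  d2:8  d3:7 — peak 8.
No arrangement of the 2 feasible schedules does better.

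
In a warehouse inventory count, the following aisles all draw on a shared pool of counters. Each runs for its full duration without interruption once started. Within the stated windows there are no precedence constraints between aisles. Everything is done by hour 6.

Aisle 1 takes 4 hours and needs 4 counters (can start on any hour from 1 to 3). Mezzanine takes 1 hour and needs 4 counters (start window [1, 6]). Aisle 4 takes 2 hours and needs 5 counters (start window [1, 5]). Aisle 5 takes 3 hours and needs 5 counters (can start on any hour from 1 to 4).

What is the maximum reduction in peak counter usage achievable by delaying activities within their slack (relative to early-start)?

Early-start peak: h1:18  h2:14  h3:9  h4:4  h5:0  h6:0 ⇒ 18.
Leveled (Aisle 1@1, Mezzanine@1, Aisle 4@2, Aisle 5@4): h1:8  h2:9  h3:9  h4:9  h5:5  h6:5 ⇒ 9.
Reduction 18 − 9 = 9.

9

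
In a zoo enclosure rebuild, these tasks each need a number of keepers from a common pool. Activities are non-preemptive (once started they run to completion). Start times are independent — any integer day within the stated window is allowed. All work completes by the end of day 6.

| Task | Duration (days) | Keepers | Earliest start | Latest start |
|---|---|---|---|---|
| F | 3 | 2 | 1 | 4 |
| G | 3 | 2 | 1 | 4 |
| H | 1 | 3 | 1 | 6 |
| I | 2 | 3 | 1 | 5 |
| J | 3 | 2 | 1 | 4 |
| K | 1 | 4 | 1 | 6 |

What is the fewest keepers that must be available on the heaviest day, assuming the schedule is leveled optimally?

6

Early-start (F@1, G@1, H@1, I@1, J@1, K@1) gives peak 16: d1:16  d2:9  d3:6  d4:0  d5:0  d6:0.
Shift H→4, I→4, K→6.
Schedule F@1, G@1, H@4, I@4, J@1, K@6: d1:6  d2:6  d3:6  d4:6  d5:3  d6:4 — peak 6.
Total keeper-days = 31 over 6 days ⇒ peak ≥ ⌈31/6⌉ = 6, so 6 is optimal.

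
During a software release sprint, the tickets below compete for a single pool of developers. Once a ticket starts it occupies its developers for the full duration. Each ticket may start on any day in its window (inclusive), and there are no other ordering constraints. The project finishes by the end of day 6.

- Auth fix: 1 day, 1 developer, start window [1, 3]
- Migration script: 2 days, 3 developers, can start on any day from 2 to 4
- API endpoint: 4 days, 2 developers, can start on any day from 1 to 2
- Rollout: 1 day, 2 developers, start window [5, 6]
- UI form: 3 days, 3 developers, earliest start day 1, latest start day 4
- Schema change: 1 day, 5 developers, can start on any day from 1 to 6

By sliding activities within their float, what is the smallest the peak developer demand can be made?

6

Early-start (Auth fix@1, Migration script@2, API endpoint@1, Rollout@5, UI form@1, Schema change@1) gives peak 11: d1:11  d2:8  d3:8  d4:2  d5:2  d6:0.
Shift API endpoint→2, Rollout→6, UI form→4.
Schedule Auth fix@1, Migration script@2, API endpoint@2, Rollout@6, UI form@4, Schema change@1: d1:6  d2:5  d3:5  d4:5  d5:5  d6:5 — peak 6.
Total developer-days = 31 over 6 days ⇒ peak ≥ ⌈31/6⌉ = 6, so 6 is optimal.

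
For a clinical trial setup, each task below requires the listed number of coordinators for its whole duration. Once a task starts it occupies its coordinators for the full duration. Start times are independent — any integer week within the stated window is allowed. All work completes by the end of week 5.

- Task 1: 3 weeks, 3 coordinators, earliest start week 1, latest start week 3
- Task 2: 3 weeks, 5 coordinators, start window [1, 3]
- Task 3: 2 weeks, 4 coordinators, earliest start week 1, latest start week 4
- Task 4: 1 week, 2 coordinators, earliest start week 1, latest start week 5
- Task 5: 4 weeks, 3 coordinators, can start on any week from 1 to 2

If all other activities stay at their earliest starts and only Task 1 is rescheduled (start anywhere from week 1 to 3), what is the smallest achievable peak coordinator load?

14

Task 1@1: w1:17  w2:15  w3:11  w4:3  w5:0 → peak 17
Task 1@2: w1:14  w2:15  w3:11  w4:6  w5:0 → peak 15
Task 1@3: w1:14  w2:12  w3:11  w4:6  w5:3 → peak 14
Best is Task 1@3, peak 14.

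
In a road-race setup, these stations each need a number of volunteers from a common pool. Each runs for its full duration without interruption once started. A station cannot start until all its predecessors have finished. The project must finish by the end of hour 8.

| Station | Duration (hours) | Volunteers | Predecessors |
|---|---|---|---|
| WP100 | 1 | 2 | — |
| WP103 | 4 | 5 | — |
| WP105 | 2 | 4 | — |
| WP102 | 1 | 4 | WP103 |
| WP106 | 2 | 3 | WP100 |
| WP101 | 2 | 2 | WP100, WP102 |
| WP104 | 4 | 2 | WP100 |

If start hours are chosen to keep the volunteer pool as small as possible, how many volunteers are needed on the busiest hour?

7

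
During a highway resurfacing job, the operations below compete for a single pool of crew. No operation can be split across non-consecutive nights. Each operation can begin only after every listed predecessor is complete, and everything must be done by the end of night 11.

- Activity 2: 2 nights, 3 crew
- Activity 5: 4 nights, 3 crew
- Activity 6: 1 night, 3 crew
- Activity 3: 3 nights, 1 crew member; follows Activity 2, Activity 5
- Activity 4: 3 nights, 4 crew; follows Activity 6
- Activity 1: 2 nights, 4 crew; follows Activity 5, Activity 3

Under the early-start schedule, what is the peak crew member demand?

10

Early-start schedule: Activity 2@1, Activity 5@1, Activity 6@1, Activity 3@5, Activity 4@2, Activity 1@8.
Load per night: night 1: 9, night 2: 10, night 3: 7, night 4: 7, night 5: 1, night 6: 1, night 7: 1, night 8: 4, night 9: 4, night 10: 0, night 11: 0.
Peak is 10.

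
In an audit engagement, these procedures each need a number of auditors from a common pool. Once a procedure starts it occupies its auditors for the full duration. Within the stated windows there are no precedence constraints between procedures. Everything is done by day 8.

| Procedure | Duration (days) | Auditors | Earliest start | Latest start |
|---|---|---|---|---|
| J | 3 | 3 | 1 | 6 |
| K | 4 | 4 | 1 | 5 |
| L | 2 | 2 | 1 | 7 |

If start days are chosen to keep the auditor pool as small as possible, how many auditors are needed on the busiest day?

Early-start (J@1, K@1, L@1) gives peak 9: d1:9  d2:9  d3:7  d4:4  d5:0  d6:0  d7:0  d8:0.
Shift K→4.
Schedule J@1, K@4, L@1: d1:5  d2:5  d3:3  d4:4  d5:4  d6:4  d7:4  d8:0 — peak 5.

5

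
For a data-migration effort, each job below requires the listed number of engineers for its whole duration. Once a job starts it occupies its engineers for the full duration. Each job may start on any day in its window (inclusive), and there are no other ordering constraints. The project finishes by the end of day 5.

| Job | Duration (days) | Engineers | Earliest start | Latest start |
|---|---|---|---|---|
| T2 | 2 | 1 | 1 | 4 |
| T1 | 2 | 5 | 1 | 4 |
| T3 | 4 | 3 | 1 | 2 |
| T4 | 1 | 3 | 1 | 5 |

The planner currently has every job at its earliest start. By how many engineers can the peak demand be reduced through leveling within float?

4

Early-start peak: d1:12  d2:9  d3:3  d4:3  d5:0 ⇒ 12.
Leveled (T2@1, T1@3, T3@1, T4@1): d1:7  d2:4  d3:8  d4:8  d5:0 ⇒ 8.
Reduction 12 − 8 = 4.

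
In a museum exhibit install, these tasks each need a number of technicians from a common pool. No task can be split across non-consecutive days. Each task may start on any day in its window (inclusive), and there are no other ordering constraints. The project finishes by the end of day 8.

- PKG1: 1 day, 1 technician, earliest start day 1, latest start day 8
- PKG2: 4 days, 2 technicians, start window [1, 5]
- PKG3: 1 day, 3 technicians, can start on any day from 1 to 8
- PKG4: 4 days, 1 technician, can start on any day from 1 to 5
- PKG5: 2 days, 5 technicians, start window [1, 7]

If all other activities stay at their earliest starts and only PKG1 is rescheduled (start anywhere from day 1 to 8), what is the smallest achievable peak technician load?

11

PKG1@1: d1:12  d2:8  d3:3  d4:3  d5:0  d6:0  d7:0  d8:0 → peak 12
PKG1@2: d1:11  d2:9  d3:3  d4:3  d5:0  d6:0  d7:0  d8:0 → peak 11
PKG1@3: d1:11  d2:8  d3:4  d4:3  d5:0  d6:0  d7:0  d8:0 → peak 11
PKG1@4: d1:11  d2:8  d3:3  d4:4  d5:0  d6:0  d7:0  d8:0 → peak 11
PKG1@5: d1:11  d2:8  d3:3  d4:3  d5:1  d6:0  d7:0  d8:0 → peak 11
PKG1@6: d1:11  d2:8  d3:3  d4:3  d5:0  d6:1  d7:0  d8:0 → peak 11
PKG1@7: d1:11  d2:8  d3:3  d4:3  d5:0  d6:0  d7:1  d8:0 → peak 11
PKG1@8: d1:11  d2:8  d3:3  d4:3  d5:0  d6:0  d7:0  d8:1 → peak 11
Best is PKG1@2, peak 11.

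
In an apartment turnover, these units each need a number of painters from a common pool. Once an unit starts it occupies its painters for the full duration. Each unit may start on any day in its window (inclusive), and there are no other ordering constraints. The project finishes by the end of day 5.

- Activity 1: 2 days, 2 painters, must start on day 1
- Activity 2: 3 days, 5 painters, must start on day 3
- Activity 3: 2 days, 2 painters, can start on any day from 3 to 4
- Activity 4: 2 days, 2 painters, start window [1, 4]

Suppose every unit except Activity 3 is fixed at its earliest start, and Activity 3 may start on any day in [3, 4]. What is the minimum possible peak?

Activity 3@3: d1:4  d2:4  d3:7  d4:7  d5:5 → peak 7
Activity 3@4: d1:4  d2:4  d3:5  d4:7  d5:7 → peak 7
Best is Activity 3@3, peak 7.

7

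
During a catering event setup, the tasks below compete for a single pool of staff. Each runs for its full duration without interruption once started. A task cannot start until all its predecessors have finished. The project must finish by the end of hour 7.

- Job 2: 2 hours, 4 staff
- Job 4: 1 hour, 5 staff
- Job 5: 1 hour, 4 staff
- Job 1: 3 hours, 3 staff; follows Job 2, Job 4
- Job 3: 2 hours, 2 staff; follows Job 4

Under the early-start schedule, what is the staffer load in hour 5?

3

At early start, hour 5 has: Job 1.
Demand: 3 = 3.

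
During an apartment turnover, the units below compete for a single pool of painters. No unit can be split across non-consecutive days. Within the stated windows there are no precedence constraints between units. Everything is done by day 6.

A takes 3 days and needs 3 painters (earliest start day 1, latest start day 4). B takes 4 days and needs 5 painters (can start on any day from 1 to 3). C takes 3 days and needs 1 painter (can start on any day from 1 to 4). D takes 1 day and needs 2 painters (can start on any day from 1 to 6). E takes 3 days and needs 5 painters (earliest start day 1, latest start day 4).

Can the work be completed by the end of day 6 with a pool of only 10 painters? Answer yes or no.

Schedule A@1, B@1, C@1, D@5, E@4: d1:9  d2:9  d3:9  d4:10  d5:7  d6:5 — peak 10 ≤ 10.

yes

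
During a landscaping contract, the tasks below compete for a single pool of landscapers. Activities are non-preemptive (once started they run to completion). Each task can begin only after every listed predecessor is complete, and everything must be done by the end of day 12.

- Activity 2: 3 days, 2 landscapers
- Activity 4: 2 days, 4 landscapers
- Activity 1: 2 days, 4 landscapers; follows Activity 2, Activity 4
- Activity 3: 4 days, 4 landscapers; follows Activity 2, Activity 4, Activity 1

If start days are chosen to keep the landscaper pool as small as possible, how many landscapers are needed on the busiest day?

Early-start (Activity 2@1, Activity 4@1, Activity 1@4, Activity 3@6) gives peak 6: d1:6  d2:6  d3:2  d4:4  d5:4  d6:4  d7:4  d8:4  d9:4  d10:0  d11:0  d12:0.
Shift Activity 4→4, Activity 1→6, Activity 3→8.
Schedule Activity 2@1, Activity 4@4, Activity 1@6, Activity 3@8: d1:2  d2:2  d3:2  d4:4  d5:4  d6:4  d7:4  d8:4  d9:4  d10:4  d11:4  d12:0 — peak 4.
Total landscaper-days = 38 over 12 days ⇒ peak ≥ ⌈38/12⌉ = 4, so 4 is optimal.

4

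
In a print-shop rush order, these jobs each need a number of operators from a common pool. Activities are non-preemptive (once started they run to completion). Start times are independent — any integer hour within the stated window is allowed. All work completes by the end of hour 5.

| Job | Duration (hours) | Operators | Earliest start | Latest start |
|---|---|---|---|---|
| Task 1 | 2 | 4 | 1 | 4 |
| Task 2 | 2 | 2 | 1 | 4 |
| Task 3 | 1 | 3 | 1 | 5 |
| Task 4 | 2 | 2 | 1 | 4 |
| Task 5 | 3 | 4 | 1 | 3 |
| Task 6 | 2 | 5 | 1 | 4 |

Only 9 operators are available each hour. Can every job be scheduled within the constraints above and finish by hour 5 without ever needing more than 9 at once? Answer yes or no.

yes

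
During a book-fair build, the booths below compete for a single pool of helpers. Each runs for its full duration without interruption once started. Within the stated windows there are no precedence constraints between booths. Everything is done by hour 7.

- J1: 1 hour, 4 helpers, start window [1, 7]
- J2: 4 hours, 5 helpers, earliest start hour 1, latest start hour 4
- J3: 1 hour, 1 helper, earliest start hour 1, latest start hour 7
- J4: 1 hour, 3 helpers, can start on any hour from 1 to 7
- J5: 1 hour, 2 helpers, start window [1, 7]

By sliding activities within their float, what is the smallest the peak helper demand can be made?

5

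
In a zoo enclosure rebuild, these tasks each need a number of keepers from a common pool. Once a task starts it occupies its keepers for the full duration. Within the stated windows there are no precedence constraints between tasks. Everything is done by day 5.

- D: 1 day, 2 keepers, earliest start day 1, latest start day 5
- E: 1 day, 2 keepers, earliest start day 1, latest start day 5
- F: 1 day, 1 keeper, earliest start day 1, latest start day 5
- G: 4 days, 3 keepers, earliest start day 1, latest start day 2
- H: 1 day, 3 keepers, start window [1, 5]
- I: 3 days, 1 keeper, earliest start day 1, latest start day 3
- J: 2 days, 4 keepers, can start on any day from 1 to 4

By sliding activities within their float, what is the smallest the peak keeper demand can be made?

Early-start (D@1, E@1, F@1, G@1, H@1, I@1, J@1) gives peak 16: d1:16  d2:8  d3:4  d4:3  d5:0.
Shift G→2, H→2, J→4.
Schedule D@1, E@1, F@1, G@2, H@2, I@1, J@4: d1:6  d2:7  d3:4  d4:7  d5:7 — peak 7.
Total keeper-days = 31 over 5 days ⇒ peak ≥ ⌈31/5⌉ = 7, so 7 is optimal.

7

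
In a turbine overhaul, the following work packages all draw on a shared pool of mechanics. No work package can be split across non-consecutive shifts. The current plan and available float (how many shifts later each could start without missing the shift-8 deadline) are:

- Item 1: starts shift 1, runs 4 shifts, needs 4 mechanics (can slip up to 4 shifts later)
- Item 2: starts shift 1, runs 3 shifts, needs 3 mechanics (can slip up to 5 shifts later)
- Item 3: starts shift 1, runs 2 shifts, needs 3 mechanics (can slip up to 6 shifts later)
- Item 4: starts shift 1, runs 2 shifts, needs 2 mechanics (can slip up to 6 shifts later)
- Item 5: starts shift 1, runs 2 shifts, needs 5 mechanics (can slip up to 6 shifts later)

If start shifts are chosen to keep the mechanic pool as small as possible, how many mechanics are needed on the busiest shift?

7

Early-start (Item 1@1, Item 2@1, Item 3@1, Item 4@1, Item 5@1) gives peak 17: s1:17  s2:17  s3:7  s4:4  s5:0  s6:0  s7:0  s8:0.
Shift Item 3→4, Item 4→5, Item 5→6.
Schedule Item 1@1, Item 2@1, Item 3@4, Item 4@5, Item 5@6: s1:7  s2:7  s3:7  s4:7  s5:5  s6:7  s7:5  s8:0 — peak 7.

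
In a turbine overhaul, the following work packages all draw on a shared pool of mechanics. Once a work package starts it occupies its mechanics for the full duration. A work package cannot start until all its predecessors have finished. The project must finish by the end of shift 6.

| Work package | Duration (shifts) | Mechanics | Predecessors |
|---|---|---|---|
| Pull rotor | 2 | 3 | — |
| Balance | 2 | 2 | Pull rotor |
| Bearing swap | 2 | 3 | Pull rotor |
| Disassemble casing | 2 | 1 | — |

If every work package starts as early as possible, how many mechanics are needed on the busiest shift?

5

Early-start schedule: Pull rotor@1, Balance@3, Bearing swap@3, Disassemble casing@1.
Load per shift: shift 1: 4, shift 2: 4, shift 3: 5, shift 4: 5, shift 5: 0, shift 6: 0.
Peak is 5.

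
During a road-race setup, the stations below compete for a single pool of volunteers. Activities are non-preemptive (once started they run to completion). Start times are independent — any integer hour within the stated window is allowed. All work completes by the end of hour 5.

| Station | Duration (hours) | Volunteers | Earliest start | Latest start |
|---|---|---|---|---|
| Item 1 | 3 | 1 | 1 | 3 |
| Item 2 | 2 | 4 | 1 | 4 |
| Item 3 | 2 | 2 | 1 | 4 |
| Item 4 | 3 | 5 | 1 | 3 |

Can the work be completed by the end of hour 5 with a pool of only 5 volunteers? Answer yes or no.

no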